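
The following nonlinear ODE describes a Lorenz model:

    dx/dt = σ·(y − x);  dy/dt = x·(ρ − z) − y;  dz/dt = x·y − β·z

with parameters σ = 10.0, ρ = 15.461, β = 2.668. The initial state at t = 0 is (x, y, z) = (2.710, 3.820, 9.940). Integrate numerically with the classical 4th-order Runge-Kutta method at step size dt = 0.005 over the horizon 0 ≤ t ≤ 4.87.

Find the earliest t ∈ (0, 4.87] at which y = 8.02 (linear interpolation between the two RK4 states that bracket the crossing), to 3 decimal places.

t=0.000: state=(2.710, 3.820, 9.940)
step 1 (dt=0.005): k1=(11.100, 11.142, -16.168), k2=(11.101, 11.378, -15.878), k3=(11.107, 11.375, -15.878), k4=(11.113, 11.611, -15.586); state += dt/6·(k1+2k2+2k3+k4)
t=0.005: state=(2.766, 3.877, 9.861)
t=0.010: state=(2.821, 3.936, 9.784)
t=0.015: state=(2.877, 3.998, 9.711)
continuing one RK4 step at a time; state shown every 40 steps (Δt=0.2):
t=0.200: state=(5.701, 7.749, 9.671)
t=0.210: state=(5.908, 8.001, 9.867)
next step: t=0.215: state=(6.013, 8.126, 9.975) — y has crossed 8.02
linear interpolation between t=0.210 (8.00082) and t=0.215 (8.12561) → t≈0.211

t = 0.211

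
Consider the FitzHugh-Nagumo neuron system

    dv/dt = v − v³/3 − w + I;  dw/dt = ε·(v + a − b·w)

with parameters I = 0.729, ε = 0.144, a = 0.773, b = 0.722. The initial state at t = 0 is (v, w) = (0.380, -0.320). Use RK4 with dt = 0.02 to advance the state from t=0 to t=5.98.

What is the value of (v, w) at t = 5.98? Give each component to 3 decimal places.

(v, w) = (1.402, 1.370)

t=0.000: state=(0.380, -0.320)
step 1 (dt=0.02): k1=(1.411, 0.199), k2=(1.421, 0.201), k3=(1.421, 0.201), k4=(1.431, 0.203); state += dt/6·(k1+2k2+2k3+k4)
t=0.020: state=(0.408, -0.316)
t=0.040: state=(0.437, -0.312)
t=0.060: state=(0.466, -0.308)
continuing one RK4 step at a time; state shown every 10 steps (Δt=0.2):
t=0.200: state=(0.680, -0.276)
t=0.400: state=(1.004, -0.225)
t=0.600: state=(1.314, -0.165)
t=0.800: state=(1.572, -0.098)
t=1.000: state=(1.753, -0.026)
t=1.200: state=(1.862, 0.048)
t=1.400: state=(1.917, 0.123)
t=1.600: state=(1.938, 0.197)
t=1.800: state=(1.938, 0.271)
t=2.000: state=(1.928, 0.342)
t=2.200: state=(1.910, 0.412)
t=2.400: state=(1.890, 0.480)
t=2.600: state=(1.867, 0.545)
t=2.800: state=(1.843, 0.609)
t=3.000: state=(1.818, 0.671)
t=3.200: state=(1.792, 0.730)
t=3.400: state=(1.767, 0.788)
t=3.600: state=(1.740, 0.844)
t=3.800: state=(1.714, 0.898)
t=4.000: state=(1.687, 0.950)
t=4.200: state=(1.660, 1.000)
t=4.400: state=(1.633, 1.048)
t=4.600: state=(1.605, 1.095)
t=4.800: state=(1.577, 1.140)
t=5.000: state=(1.549, 1.183)
t=5.200: state=(1.520, 1.224)
t=5.400: state=(1.490, 1.264)
t=5.600: state=(1.460, 1.302)
t=5.800: state=(1.430, 1.339)
t=5.980: state=(1.402, 1.370)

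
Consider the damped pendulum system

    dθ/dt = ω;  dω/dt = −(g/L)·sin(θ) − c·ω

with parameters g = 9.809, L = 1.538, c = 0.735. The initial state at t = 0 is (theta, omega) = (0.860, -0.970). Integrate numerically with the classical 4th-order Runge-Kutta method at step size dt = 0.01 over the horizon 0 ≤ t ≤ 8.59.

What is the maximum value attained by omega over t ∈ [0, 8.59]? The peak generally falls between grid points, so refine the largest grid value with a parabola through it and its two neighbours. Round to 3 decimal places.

t=0.000: state=(0.860, -0.970)
step 1 (dt=0.01): k1=(-0.970, -4.120), k2=(-0.991, -4.085), k3=(-0.990, -4.085), k4=(-1.011, -4.049); state += dt/6·(k1+2k2+2k3+k4)
t=0.010: state=(0.850, -1.011)
t=0.020: state=(0.840, -1.051)
t=0.030: state=(0.829, -1.090)
continuing one RK4 step at a time; state shown every 50 steps (Δt=0.5):
t=0.500: state=(0.048, -1.835)
t=1.000: state=(-0.565, -0.395)
t=1.500: state=(-0.357, 1.037)
t=2.000: state=(0.191, 0.870)
t=2.500: state=(0.351, -0.244)
t=3.000: state=(0.058, -0.739)
t=3.500: state=(-0.212, -0.227)
t=4.000: state=(-0.153, 0.390)
t=4.500: state=(0.065, 0.365)
t=5.000: state=(0.140, -0.077)
t=5.500: state=(0.029, -0.294)
t=6.000: state=(-0.082, -0.102)
t=6.500: state=(-0.063, 0.150)
t=7.000: state=(0.023, 0.149)
t=7.500: state=(0.056, -0.025)
t=8.000: state=(0.013, -0.117)
t=8.500: state=(-0.032, -0.044)
t=8.590: state=(-0.035, -0.023)
largest grid value and its neighbours: omega(1.680)=1.17942, omega(1.690)=1.18013, omega(1.700)=1.18009
parabola through these three points peaks at t≈1.694 with omega≈1.18020

max omega = 1.180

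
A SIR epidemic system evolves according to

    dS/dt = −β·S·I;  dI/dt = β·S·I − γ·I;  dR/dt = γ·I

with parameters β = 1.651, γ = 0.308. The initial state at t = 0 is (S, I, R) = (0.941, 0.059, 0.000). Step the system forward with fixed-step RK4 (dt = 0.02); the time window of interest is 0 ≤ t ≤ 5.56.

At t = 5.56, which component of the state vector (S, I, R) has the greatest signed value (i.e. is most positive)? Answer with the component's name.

largest component: R

t=0.000: state=(0.941, 0.059, 0.000)
step 1 (dt=0.02): k1=(-0.092, 0.073, 0.018), k2=(-0.093, 0.074, 0.018), k3=(-0.093, 0.074, 0.018), k4=(-0.094, 0.075, 0.019); state += dt/6·(k1+2k2+2k3+k4)
t=0.020: state=(0.939, 0.060, 0.000)
t=0.040: state=(0.937, 0.062, 0.001)
t=0.060: state=(0.935, 0.064, 0.001)
continuing one RK4 step at a time; state shown every 10 steps (Δt=0.2):
t=0.200: state=(0.920, 0.075, 0.004)
t=0.400: state=(0.895, 0.096, 0.009)
t=0.600: state=(0.864, 0.120, 0.016)
t=0.800: state=(0.826, 0.150, 0.024)
t=1.000: state=(0.782, 0.183, 0.035)
t=1.200: state=(0.731, 0.222, 0.047)
t=1.400: state=(0.675, 0.263, 0.062)
t=1.600: state=(0.615, 0.306, 0.079)
t=1.800: state=(0.552, 0.349, 0.100)
t=2.000: state=(0.488, 0.389, 0.122)
t=2.200: state=(0.427, 0.426, 0.147)
t=2.400: state=(0.369, 0.456, 0.175)
t=2.600: state=(0.316, 0.480, 0.204)
t=2.800: state=(0.269, 0.497, 0.234)
t=3.000: state=(0.228, 0.508, 0.265)
t=3.200: state=(0.192, 0.511, 0.296)
t=3.400: state=(0.163, 0.510, 0.328)
t=3.600: state=(0.138, 0.504, 0.359)
t=3.800: state=(0.117, 0.494, 0.390)
t=4.000: state=(0.099, 0.481, 0.420)
t=4.200: state=(0.085, 0.466, 0.449)
t=4.400: state=(0.073, 0.450, 0.477)
t=4.600: state=(0.063, 0.433, 0.504)
t=4.800: state=(0.055, 0.415, 0.530)
t=5.000: state=(0.048, 0.397, 0.555)
t=5.200: state=(0.042, 0.379, 0.579)
t=5.400: state=(0.037, 0.361, 0.602)
t=5.560: state=(0.034, 0.347, 0.619)
compare at T: S=0.034, I=0.347, R=0.619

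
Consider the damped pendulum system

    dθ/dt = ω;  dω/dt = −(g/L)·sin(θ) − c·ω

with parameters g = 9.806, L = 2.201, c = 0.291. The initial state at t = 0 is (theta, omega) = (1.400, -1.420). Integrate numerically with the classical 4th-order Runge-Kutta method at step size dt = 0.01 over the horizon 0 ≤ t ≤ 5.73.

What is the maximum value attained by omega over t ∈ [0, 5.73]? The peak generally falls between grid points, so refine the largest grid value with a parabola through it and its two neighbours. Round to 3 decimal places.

t=0.000: state=(1.400, -1.420)
step 1 (dt=0.01): k1=(-1.420, -3.977), k2=(-1.440, -3.966), k3=(-1.440, -3.966), k4=(-1.460, -3.954); state += dt/6·(k1+2k2+2k3+k4)
t=0.010: state=(1.386, -1.460)
t=0.020: state=(1.371, -1.499)
t=0.030: state=(1.356, -1.538)
continuing one RK4 step at a time; state shown every 20 steps (Δt=0.2):
t=0.200: state=(1.040, -2.151)
t=0.400: state=(0.555, -2.647)
t=0.600: state=(0.009, -2.734)
t=0.800: state=(-0.507, -2.361)
t=1.000: state=(-0.913, -1.658)
t=1.200: state=(-1.161, -0.814)
t=1.400: state=(-1.238, 0.043)
t=1.600: state=(-1.148, 0.849)
t=1.800: state=(-0.906, 1.544)
t=2.000: state=(-0.544, 2.032)
t=2.200: state=(-0.115, 2.195)
t=2.400: state=(0.309, 1.983)
t=2.600: state=(0.658, 1.463)
t=2.800: state=(0.883, 0.771)
t=3.000: state=(0.963, 0.031)
t=3.200: state=(0.898, -0.671)
t=3.400: state=(0.702, -1.258)
t=3.600: state=(0.408, -1.645)
t=3.800: state=(0.063, -1.753)
t=4.000: state=(-0.273, -1.559)
t=4.200: state=(-0.544, -1.122)
t=4.400: state=(-0.712, -0.543)
t=4.600: state=(-0.759, 0.076)
t=4.800: state=(-0.685, 0.649)
t=5.000: state=(-0.507, 1.103)
t=5.200: state=(-0.257, 1.365)
t=5.400: state=(0.023, 1.387)
t=5.600: state=(0.282, 1.174)
t=5.730: state=(0.420, 0.933)
largest grid value and its neighbours: omega(2.180)=2.19604, omega(2.190)=2.19622, omega(2.200)=2.19543
parabola through these three points peaks at t≈2.187 with omega≈2.19627

max omega = 2.196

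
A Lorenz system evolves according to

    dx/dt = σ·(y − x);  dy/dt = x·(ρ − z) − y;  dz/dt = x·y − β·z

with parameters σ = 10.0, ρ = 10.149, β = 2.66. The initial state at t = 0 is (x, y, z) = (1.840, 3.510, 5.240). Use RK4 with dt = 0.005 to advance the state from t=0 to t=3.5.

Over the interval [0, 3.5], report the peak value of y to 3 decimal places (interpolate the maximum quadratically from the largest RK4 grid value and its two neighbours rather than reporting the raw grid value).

t=0.000: state=(1.840, 3.510, 5.240)
step 1 (dt=0.005): k1=(16.700, 5.523, -7.480), k2=(16.421, 5.749, -7.258), k3=(16.433, 5.744, -7.261), k4=(16.166, 5.967, -7.040); state += dt/6·(k1+2k2+2k3+k4)
t=0.005: state=(1.922, 3.539, 5.204)
t=0.010: state=(2.002, 3.570, 5.170)
t=0.015: state=(2.079, 3.603, 5.138)
continuing one RK4 step at a time; state shown every 40 steps (Δt=0.2):
t=0.200: state=(4.484, 5.838, 5.527)
t=0.400: state=(6.866, 7.461, 9.767)
t=0.600: state=(5.838, 4.534, 12.003)
t=0.800: state=(3.660, 3.037, 9.527)
t=1.000: state=(3.373, 3.635, 7.289)
t=1.200: state=(4.464, 5.226, 6.985)
t=1.400: state=(5.902, 6.374, 9.054)
t=1.600: state=(5.759, 5.191, 10.804)
t=1.800: state=(4.468, 3.952, 9.809)
t=2.000: state=(4.035, 4.110, 8.288)
t=2.200: state=(4.612, 5.052, 7.931)
t=2.400: state=(5.444, 5.727, 9.010)
t=2.600: state=(5.457, 5.198, 10.045)
t=2.800: state=(4.763, 4.440, 9.648)
t=3.000: state=(4.433, 4.442, 8.741)
t=3.200: state=(4.731, 4.979, 8.468)
t=3.400: state=(5.204, 5.370, 9.040)
t=3.500: state=(5.299, 5.318, 9.406)
largest grid value and its neighbours: y(0.365)=7.52789, y(0.370)=7.53067, y(0.375)=7.52936
parabola through these three points peaks at t≈0.371 with y≈7.53073

max y = 7.531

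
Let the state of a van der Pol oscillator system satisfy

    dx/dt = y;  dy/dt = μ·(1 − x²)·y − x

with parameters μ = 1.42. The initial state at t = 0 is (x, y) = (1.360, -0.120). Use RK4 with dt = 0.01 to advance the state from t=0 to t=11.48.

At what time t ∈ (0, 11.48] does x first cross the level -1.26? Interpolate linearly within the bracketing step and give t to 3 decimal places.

t=0.000: state=(1.360, -0.120)
step 1 (dt=0.01): k1=(-0.120, -1.215), k2=(-0.126, -1.208), k3=(-0.126, -1.208), k4=(-0.132, -1.200); state += dt/6·(k1+2k2+2k3+k4)
t=0.010: state=(1.359, -0.132)
t=0.020: state=(1.357, -0.144)
t=0.030: state=(1.356, -0.156)
continuing one RK4 step at a time; state shown every 50 steps (Δt=0.5):
t=0.500: state=(1.172, -0.601)
t=1.000: state=(0.752, -1.129)
t=1.500: state=(-0.062, -2.279)
t=1.930: state=(-1.251, -2.768)
next step: t=1.940: state=(-1.279, -2.732) — x has crossed -1.26
linear interpolation between t=1.930 (-1.25143) and t=1.940 (-1.27893) → t≈1.933

t = 1.933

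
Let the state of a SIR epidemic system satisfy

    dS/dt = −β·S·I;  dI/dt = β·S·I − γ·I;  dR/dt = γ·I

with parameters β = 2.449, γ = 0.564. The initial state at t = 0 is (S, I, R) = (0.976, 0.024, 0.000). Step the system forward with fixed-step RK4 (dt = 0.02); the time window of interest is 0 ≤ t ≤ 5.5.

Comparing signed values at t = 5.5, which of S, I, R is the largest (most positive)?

t=0.000: state=(0.976, 0.024, 0.000)
step 1 (dt=0.02): k1=(-0.057, 0.044, 0.014), k2=(-0.058, 0.045, 0.014), k3=(-0.058, 0.045, 0.014), k4=(-0.059, 0.045, 0.014); state += dt/6·(k1+2k2+2k3+k4)
t=0.020: state=(0.975, 0.025, 0.000)
t=0.040: state=(0.974, 0.026, 0.001)
t=0.060: state=(0.972, 0.027, 0.001)
continuing one RK4 step at a time; state shown every 10 steps (Δt=0.2):
t=0.200: state=(0.962, 0.034, 0.003)
t=0.400: state=(0.943, 0.049, 0.008)
t=0.600: state=(0.916, 0.069, 0.015)
t=0.800: state=(0.880, 0.096, 0.024)
t=1.000: state=(0.833, 0.131, 0.037)
t=1.200: state=(0.774, 0.173, 0.054)
t=1.400: state=(0.702, 0.222, 0.076)
t=1.600: state=(0.622, 0.274, 0.104)
t=1.800: state=(0.537, 0.325, 0.138)
t=2.000: state=(0.453, 0.370, 0.177)
t=2.200: state=(0.374, 0.405, 0.221)
t=2.400: state=(0.305, 0.427, 0.268)
t=2.600: state=(0.247, 0.437, 0.317)
t=2.800: state=(0.199, 0.435, 0.366)
t=3.000: state=(0.161, 0.424, 0.414)
t=3.200: state=(0.132, 0.407, 0.461)
t=3.400: state=(0.108, 0.386, 0.506)
t=3.600: state=(0.090, 0.362, 0.548)
t=3.800: state=(0.076, 0.336, 0.588)
t=4.000: state=(0.065, 0.311, 0.624)
t=4.200: state=(0.056, 0.286, 0.658)
t=4.400: state=(0.049, 0.262, 0.689)
t=4.600: state=(0.043, 0.240, 0.717)
t=4.800: state=(0.039, 0.218, 0.743)
t=5.000: state=(0.035, 0.199, 0.766)
t=5.200: state=(0.032, 0.180, 0.788)
t=5.400: state=(0.029, 0.164, 0.807)
t=5.500: state=(0.028, 0.156, 0.816)
compare at T: S=0.028, I=0.156, R=0.816

largest component: R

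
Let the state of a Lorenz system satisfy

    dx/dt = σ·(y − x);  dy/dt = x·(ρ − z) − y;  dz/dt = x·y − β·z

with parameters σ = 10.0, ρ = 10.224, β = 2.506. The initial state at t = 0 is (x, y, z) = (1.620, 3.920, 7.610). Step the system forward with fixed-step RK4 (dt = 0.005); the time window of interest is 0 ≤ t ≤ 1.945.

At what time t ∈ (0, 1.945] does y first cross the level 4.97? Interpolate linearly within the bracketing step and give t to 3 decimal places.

t=0.000: state=(1.620, 3.920, 7.610)
step 1 (dt=0.005): k1=(23.000, 0.315, -12.720), k2=(22.433, 0.518, -12.414), k3=(22.452, 0.512, -12.420), k4=(21.903, 0.713, -12.120); state += dt/6·(k1+2k2+2k3+k4)
t=0.005: state=(1.732, 3.923, 7.548)
t=0.010: state=(1.839, 3.927, 7.489)
t=0.015: state=(1.941, 3.934, 7.432)
continuing one RK4 step at a time; state shown every 20 steps (Δt=0.1):
t=0.100: state=(3.179, 4.292, 6.836)
t=0.185: state=(4.025, 4.959, 6.812)
next step: t=0.190: state=(4.072, 5.003, 6.827) — y has crossed 4.97
linear interpolation between t=0.185 (4.95914) and t=0.190 (5.00315) → t≈0.186

t = 0.186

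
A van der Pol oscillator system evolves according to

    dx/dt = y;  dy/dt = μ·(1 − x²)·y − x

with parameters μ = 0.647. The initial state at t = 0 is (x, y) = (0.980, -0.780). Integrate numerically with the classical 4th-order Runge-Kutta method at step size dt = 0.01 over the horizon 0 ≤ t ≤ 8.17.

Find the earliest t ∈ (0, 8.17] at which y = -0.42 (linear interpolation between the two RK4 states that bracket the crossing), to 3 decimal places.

t=0.000: state=(0.980, -0.780)
step 1 (dt=0.01): k1=(-0.780, -1.000), k2=(-0.785, -1.000), k3=(-0.785, -1.000), k4=(-0.790, -1.000); state += dt/6·(k1+2k2+2k3+k4)
t=0.010: state=(0.972, -0.790)
t=0.020: state=(0.964, -0.800)
t=0.030: state=(0.956, -0.810)
continuing one RK4 step at a time; state shown every 50 steps (Δt=0.5):
t=0.500: state=(0.462, -1.305)
t=1.000: state=(-0.330, -1.832)
t=1.500: state=(-1.248, -1.616)
t=1.990: state=(-1.759, -0.431)
next step: t=2.000: state=(-1.763, -0.408) — y has crossed -0.42
linear interpolation between t=1.990 (-0.43140) and t=2.000 (-0.40808) → t≈1.995

t = 1.995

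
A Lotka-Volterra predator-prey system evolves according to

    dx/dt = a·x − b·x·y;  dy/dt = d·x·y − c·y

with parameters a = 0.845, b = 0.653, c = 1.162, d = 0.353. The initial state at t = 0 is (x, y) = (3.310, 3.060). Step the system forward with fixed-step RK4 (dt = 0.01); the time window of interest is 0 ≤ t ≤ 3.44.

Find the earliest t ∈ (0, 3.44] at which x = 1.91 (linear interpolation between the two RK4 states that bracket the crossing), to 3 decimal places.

t=0.000: state=(3.310, 3.060)
step 1 (dt=0.01): k1=(-3.817, 0.020), k2=(-3.795, -0.001), k3=(-3.795, -0.001), k4=(-3.773, -0.021); state += dt/6·(k1+2k2+2k3+k4)
t=0.010: state=(3.272, 3.060)
t=0.020: state=(3.235, 3.060)
t=0.030: state=(3.197, 3.059)
continuing one RK4 step at a time; state shown every 20 steps (Δt=0.2):
t=0.200: state=(2.636, 2.989)
t=0.400: state=(2.137, 2.801)
t=0.510: state=(1.927, 2.667)
next step: t=0.520: state=(1.910, 2.654) — x has crossed 1.91
linear interpolation between t=0.510 (1.92674) and t=0.520 (1.90963) → t≈0.520

t = 0.520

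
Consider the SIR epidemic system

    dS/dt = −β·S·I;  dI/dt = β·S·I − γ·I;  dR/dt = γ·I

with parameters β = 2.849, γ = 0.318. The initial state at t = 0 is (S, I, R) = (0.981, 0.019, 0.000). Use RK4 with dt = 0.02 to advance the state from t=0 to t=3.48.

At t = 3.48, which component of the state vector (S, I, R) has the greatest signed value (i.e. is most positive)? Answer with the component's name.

largest component: I

t=0.000: state=(0.981, 0.019, 0.000)
step 1 (dt=0.02): k1=(-0.053, 0.047, 0.006), k2=(-0.054, 0.048, 0.006), k3=(-0.054, 0.048, 0.006), k4=(-0.056, 0.049, 0.006); state += dt/6·(k1+2k2+2k3+k4)
t=0.020: state=(0.980, 0.020, 0.000)
t=0.040: state=(0.979, 0.021, 0.000)
t=0.060: state=(0.978, 0.022, 0.000)
continuing one RK4 step at a time; state shown every 10 steps (Δt=0.2):
t=0.200: state=(0.967, 0.031, 0.002)
t=0.400: state=(0.946, 0.050, 0.004)
t=0.600: state=(0.912, 0.080, 0.008)
t=0.800: state=(0.861, 0.125, 0.015)
t=1.000: state=(0.788, 0.187, 0.024)
t=1.200: state=(0.693, 0.269, 0.039)
t=1.400: state=(0.579, 0.362, 0.059)
t=1.600: state=(0.458, 0.457, 0.085)
t=1.800: state=(0.345, 0.538, 0.117)
t=2.000: state=(0.249, 0.598, 0.153)
t=2.200: state=(0.175, 0.632, 0.192)
t=2.400: state=(0.122, 0.645, 0.233)
t=2.600: state=(0.084, 0.642, 0.274)
t=2.800: state=(0.059, 0.627, 0.314)
t=3.000: state=(0.041, 0.605, 0.354)
t=3.200: state=(0.029, 0.579, 0.391)
t=3.400: state=(0.021, 0.551, 0.427)
t=3.480: state=(0.019, 0.540, 0.441)
compare at T: S=0.019, I=0.540, R=0.441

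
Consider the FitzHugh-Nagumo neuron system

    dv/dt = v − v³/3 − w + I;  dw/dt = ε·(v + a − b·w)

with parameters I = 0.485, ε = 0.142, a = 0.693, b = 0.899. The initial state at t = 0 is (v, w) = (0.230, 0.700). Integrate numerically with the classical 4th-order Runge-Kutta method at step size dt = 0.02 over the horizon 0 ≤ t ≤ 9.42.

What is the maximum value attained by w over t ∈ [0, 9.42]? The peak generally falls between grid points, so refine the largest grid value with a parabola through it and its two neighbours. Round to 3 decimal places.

t=0.000: state=(0.230, 0.700)
step 1 (dt=0.02): k1=(0.011, 0.042), k2=(0.011, 0.042), k3=(0.011, 0.042), k4=(0.010, 0.042); state += dt/6·(k1+2k2+2k3+k4)
t=0.020: state=(0.230, 0.701)
t=0.040: state=(0.230, 0.702)
t=0.060: state=(0.231, 0.702)
continuing one RK4 step at a time; state shown every 25 steps (Δt=0.5):
t=0.500: state=(0.231, 0.720)
t=1.000: state=(0.220, 0.739)
t=1.500: state=(0.191, 0.755)
t=2.000: state=(0.134, 0.768)
t=2.500: state=(0.036, 0.774)
t=3.000: state=(-0.128, 0.771)
t=3.500: state=(-0.388, 0.754)
t=4.000: state=(-0.764, 0.716)
t=4.500: state=(-1.190, 0.652)
t=5.000: state=(-1.506, 0.565)
t=5.500: state=(-1.647, 0.468)
t=6.000: state=(-1.675, 0.372)
t=6.500: state=(-1.657, 0.282)
t=7.000: state=(-1.620, 0.200)
t=7.500: state=(-1.577, 0.125)
t=8.000: state=(-1.531, 0.058)
t=8.500: state=(-1.485, -0.001)
t=9.000: state=(-1.438, -0.054)
t=9.420: state=(-1.399, -0.093)
largest grid value and its neighbours: w(2.600)=0.77415, w(2.620)=0.77416, w(2.640)=0.77415
parabola through these three points peaks at t≈2.622 with w≈0.77416

max w = 0.774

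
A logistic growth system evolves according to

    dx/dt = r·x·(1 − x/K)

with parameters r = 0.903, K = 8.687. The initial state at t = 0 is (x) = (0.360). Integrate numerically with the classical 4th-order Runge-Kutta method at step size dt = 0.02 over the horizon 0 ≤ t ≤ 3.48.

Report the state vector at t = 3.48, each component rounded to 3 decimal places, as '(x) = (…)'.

(x) = (4.346)

t=0.000: state=(0.360)
step 1 (dt=0.02): k1=(0.312), k2=(0.314), k3=(0.314), k4=(0.317); state += dt/6·(k1+2k2+2k3+k4)
t=0.020: state=(0.366)
t=0.040: state=(0.373)
t=0.060: state=(0.379)
continuing one RK4 step at a time; state shown every 10 steps (Δt=0.2):
t=0.200: state=(0.428)
t=0.400: state=(0.507)
t=0.600: state=(0.601)
t=0.800: state=(0.710)
t=1.000: state=(0.837)
t=1.200: state=(0.984)
t=1.400: state=(1.153)
t=1.600: state=(1.346)
t=1.800: state=(1.564)
t=2.000: state=(1.810)
t=2.200: state=(2.082)
t=2.400: state=(2.381)
t=2.600: state=(2.706)
t=2.800: state=(3.053)
t=3.000: state=(3.419)
t=3.200: state=(3.800)
t=3.400: state=(4.189)
t=3.480: state=(4.346)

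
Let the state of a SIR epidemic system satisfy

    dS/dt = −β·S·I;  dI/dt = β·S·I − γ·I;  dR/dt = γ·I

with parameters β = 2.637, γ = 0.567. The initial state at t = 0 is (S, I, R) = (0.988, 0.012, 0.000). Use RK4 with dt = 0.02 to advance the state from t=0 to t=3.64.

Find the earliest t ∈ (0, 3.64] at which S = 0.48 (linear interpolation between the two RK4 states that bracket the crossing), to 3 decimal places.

t=0.000: state=(0.988, 0.012, 0.000)
step 1 (dt=0.02): k1=(-0.031, 0.024, 0.007), k2=(-0.032, 0.025, 0.007), k3=(-0.032, 0.025, 0.007), k4=(-0.033, 0.025, 0.007); state += dt/6·(k1+2k2+2k3+k4)
t=0.020: state=(0.987, 0.012, 0.000)
t=0.040: state=(0.987, 0.013, 0.000)
t=0.060: state=(0.986, 0.014, 0.000)
continuing one RK4 step at a time; state shown every 10 steps (Δt=0.2):
t=0.200: state=(0.980, 0.018, 0.002)
t=0.400: state=(0.969, 0.027, 0.004)
t=0.600: state=(0.952, 0.040, 0.008)
t=0.800: state=(0.928, 0.058, 0.013)
t=1.000: state=(0.894, 0.084, 0.021)
t=1.200: state=(0.848, 0.119, 0.033)
t=1.400: state=(0.787, 0.164, 0.049)
t=1.600: state=(0.712, 0.218, 0.070)
t=1.800: state=(0.625, 0.277, 0.098)
t=2.000: state=(0.532, 0.335, 0.133)
t=2.100: state=(0.485, 0.362, 0.153)
next step: t=2.120: state=(0.476, 0.367, 0.157) — S has crossed 0.48
linear interpolation between t=2.100 (0.48512) and t=2.120 (0.47588) → t≈2.111

t = 2.111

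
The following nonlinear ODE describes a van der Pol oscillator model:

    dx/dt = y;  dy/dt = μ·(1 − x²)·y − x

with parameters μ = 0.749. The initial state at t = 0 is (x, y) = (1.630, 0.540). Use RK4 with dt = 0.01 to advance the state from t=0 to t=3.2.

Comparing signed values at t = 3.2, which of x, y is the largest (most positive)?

largest component: y

t=0.000: state=(1.630, 0.540)
step 1 (dt=0.01): k1=(0.540, -2.300), k2=(0.528, -2.292), k3=(0.529, -2.292), k4=(0.517, -2.284); state += dt/6·(k1+2k2+2k3+k4)
t=0.010: state=(1.635, 0.517)
t=0.020: state=(1.640, 0.494)
t=0.030: state=(1.645, 0.472)
continuing one RK4 step at a time; state shown every 20 steps (Δt=0.2):
t=0.200: state=(1.695, 0.121)
t=0.400: state=(1.685, -0.204)
t=0.600: state=(1.618, -0.450)
t=0.800: state=(1.508, -0.644)
t=1.000: state=(1.362, -0.815)
t=1.200: state=(1.182, -0.987)
t=1.400: state=(0.966, -1.177)
t=1.600: state=(0.709, -1.401)
t=1.800: state=(0.403, -1.670)
t=2.000: state=(0.039, -1.971)
t=2.200: state=(-0.384, -2.240)
t=2.400: state=(-0.845, -2.327)
t=2.600: state=(-1.290, -2.060)
t=2.800: state=(-1.646, -1.454)
t=3.000: state=(-1.866, -0.756)
t=3.200: state=(-1.958, -0.190)
compare at T: x=-1.958, y=-0.190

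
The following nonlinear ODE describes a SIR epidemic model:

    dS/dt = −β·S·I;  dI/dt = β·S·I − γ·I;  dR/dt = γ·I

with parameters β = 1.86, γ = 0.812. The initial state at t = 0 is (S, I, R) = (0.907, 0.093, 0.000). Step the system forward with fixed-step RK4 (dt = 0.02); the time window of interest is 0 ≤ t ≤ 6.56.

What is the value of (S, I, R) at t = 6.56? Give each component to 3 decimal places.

(S, I, R) = (0.139, 0.042, 0.819)

t=0.000: state=(0.907, 0.093, 0.000)
step 1 (dt=0.02): k1=(-0.157, 0.081, 0.076), k2=(-0.158, 0.082, 0.076), k3=(-0.158, 0.082, 0.076), k4=(-0.159, 0.082, 0.077); state += dt/6·(k1+2k2+2k3+k4)
t=0.020: state=(0.904, 0.095, 0.002)
t=0.040: state=(0.901, 0.096, 0.003)
t=0.060: state=(0.897, 0.098, 0.005)
continuing one RK4 step at a time; state shown every 25 steps (Δt=0.5):
t=0.500: state=(0.815, 0.138, 0.047)
t=1.000: state=(0.701, 0.187, 0.113)
t=1.500: state=(0.578, 0.225, 0.197)
t=2.000: state=(0.464, 0.243, 0.293)
t=2.500: state=(0.370, 0.239, 0.391)
t=3.000: state=(0.299, 0.217, 0.484)
t=3.500: state=(0.248, 0.186, 0.566)
t=4.000: state=(0.212, 0.153, 0.635)
t=4.500: state=(0.186, 0.123, 0.691)
t=5.000: state=(0.168, 0.096, 0.735)
t=5.500: state=(0.156, 0.075, 0.770)
t=6.000: state=(0.146, 0.057, 0.796)
t=6.500: state=(0.140, 0.044, 0.817)
t=6.560: state=(0.139, 0.042, 0.819)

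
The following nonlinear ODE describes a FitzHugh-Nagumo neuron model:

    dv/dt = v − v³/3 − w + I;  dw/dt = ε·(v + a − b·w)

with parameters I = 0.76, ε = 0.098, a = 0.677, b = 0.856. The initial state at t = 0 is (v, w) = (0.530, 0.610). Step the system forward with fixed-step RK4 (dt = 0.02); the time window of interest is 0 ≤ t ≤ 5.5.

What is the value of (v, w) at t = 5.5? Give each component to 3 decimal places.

t=0.000: state=(0.530, 0.610)
step 1 (dt=0.02): k1=(0.630, 0.067), k2=(0.634, 0.068), k3=(0.634, 0.068), k4=(0.638, 0.068); state += dt/6·(k1+2k2+2k3+k4)
t=0.020: state=(0.543, 0.611)
t=0.040: state=(0.556, 0.613)
t=0.060: state=(0.569, 0.614)
continuing one RK4 step at a time; state shown every 10 steps (Δt=0.2):
t=0.200: state=(0.663, 0.625)
t=0.400: state=(0.809, 0.642)
t=0.600: state=(0.961, 0.661)
t=0.800: state=(1.112, 0.684)
t=1.000: state=(1.250, 0.708)
t=1.200: state=(1.370, 0.735)
t=1.400: state=(1.465, 0.764)
t=1.600: state=(1.535, 0.793)
t=1.800: state=(1.584, 0.824)
t=2.000: state=(1.615, 0.854)
t=2.200: state=(1.632, 0.885)
t=2.400: state=(1.639, 0.915)
t=2.600: state=(1.639, 0.945)
t=2.800: state=(1.634, 0.974)
t=3.000: state=(1.626, 1.003)
t=3.200: state=(1.615, 1.031)
t=3.400: state=(1.602, 1.058)
t=3.600: state=(1.588, 1.085)
t=3.800: state=(1.573, 1.110)
t=4.000: state=(1.558, 1.136)
t=4.200: state=(1.542, 1.160)
t=4.400: state=(1.526, 1.184)
t=4.600: state=(1.509, 1.207)
t=4.800: state=(1.493, 1.229)
t=5.000: state=(1.476, 1.250)
t=5.200: state=(1.458, 1.271)
t=5.400: state=(1.441, 1.291)
t=5.500: state=(1.432, 1.301)

(v, w) = (1.432, 1.301)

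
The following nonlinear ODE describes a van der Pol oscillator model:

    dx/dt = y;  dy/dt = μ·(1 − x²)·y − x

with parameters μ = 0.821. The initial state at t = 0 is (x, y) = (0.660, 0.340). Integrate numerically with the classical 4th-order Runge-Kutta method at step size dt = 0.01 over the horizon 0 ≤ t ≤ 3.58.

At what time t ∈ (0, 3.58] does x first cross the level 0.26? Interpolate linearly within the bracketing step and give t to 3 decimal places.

t = 1.620

t=0.000: state=(0.660, 0.340)
step 1 (dt=0.01): k1=(0.340, -0.502), k2=(0.337, -0.506), k3=(0.337, -0.506), k4=(0.335, -0.509); state += dt/6·(k1+2k2+2k3+k4)
t=0.010: state=(0.663, 0.335)
t=0.020: state=(0.667, 0.330)
t=0.030: state=(0.670, 0.325)
continuing one RK4 step at a time; state shown every 20 steps (Δt=0.2):
t=0.200: state=(0.717, 0.227)
t=0.400: state=(0.749, 0.092)
t=0.600: state=(0.753, -0.058)
t=0.800: state=(0.725, -0.216)
t=1.000: state=(0.666, -0.381)
t=1.200: state=(0.573, -0.553)
t=1.400: state=(0.444, -0.733)
t=1.600: state=(0.279, -0.924)
t=1.610: state=(0.269, -0.934)
next step: t=1.620: state=(0.260, -0.943) — x has crossed 0.26
linear interpolation between t=1.610 (0.26934) and t=1.620 (0.25995) → t≈1.620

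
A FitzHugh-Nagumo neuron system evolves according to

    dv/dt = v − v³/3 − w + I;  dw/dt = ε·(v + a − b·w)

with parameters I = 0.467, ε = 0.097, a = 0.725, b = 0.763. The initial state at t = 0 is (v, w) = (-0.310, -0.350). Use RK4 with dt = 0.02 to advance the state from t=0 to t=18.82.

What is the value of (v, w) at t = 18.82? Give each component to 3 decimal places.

t=0.000: state=(-0.310, -0.350)
step 1 (dt=0.02): k1=(0.517, 0.066), k2=(0.521, 0.067), k3=(0.521, 0.067), k4=(0.525, 0.067); state += dt/6·(k1+2k2+2k3+k4)
t=0.020: state=(-0.300, -0.349)
t=0.040: state=(-0.289, -0.347)
t=0.060: state=(-0.278, -0.346)
continuing one RK4 step at a time; state shown every 50 steps (Δt=1):
t=1.000: state=(0.500, -0.253)
t=2.000: state=(1.651, -0.062)
t=3.000: state=(1.870, 0.180)
t=4.000: state=(1.802, 0.407)
t=5.000: state=(1.708, 0.610)
t=6.000: state=(1.609, 0.789)
t=7.000: state=(1.504, 0.946)
t=8.000: state=(1.390, 1.082)
t=9.000: state=(1.262, 1.197)
t=10.000: state=(1.110, 1.290)
t=11.000: state=(0.913, 1.361)
t=12.000: state=(0.609, 1.404)
t=13.000: state=(-0.014, 1.403)
t=14.000: state=(-1.361, 1.310)
t=15.000: state=(-1.966, 1.118)
t=16.000: state=(-1.947, 0.922)
t=17.000: state=(-1.883, 0.745)
t=18.000: state=(-1.818, 0.587)
t=18.820: state=(-1.765, 0.470)

(v, w) = (-1.765, 0.470)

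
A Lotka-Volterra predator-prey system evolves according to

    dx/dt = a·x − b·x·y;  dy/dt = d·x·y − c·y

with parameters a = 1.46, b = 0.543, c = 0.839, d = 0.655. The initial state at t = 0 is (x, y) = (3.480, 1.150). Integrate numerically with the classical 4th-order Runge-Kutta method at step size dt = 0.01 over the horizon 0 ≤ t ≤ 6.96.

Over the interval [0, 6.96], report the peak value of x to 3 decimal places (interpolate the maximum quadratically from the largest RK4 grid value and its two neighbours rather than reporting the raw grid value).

max x = 4.397

t=0.000: state=(3.480, 1.150)
step 1 (dt=0.01): k1=(2.908, 1.656), k2=(2.904, 1.679), k3=(2.904, 1.680), k4=(2.900, 1.703); state += dt/6·(k1+2k2+2k3+k4)
t=0.010: state=(3.509, 1.167)
t=0.020: state=(3.538, 1.184)
t=0.030: state=(3.567, 1.202)
continuing one RK4 step at a time; state shown every 25 steps (Δt=0.25):
t=0.250: state=(4.138, 1.744)
t=0.500: state=(4.390, 2.868)
t=0.750: state=(3.827, 4.614)
t=1.000: state=(2.602, 6.358)
t=1.250: state=(1.478, 7.158)
t=1.500: state=(0.810, 6.958)
t=1.750: state=(0.474, 6.247)
t=2.000: state=(0.310, 5.392)
t=2.250: state=(0.227, 4.565)
t=2.500: state=(0.186, 3.827)
t=2.750: state=(0.166, 3.193)
t=3.000: state=(0.161, 2.659)
t=3.250: state=(0.167, 2.214)
t=3.500: state=(0.183, 1.847)
t=3.750: state=(0.209, 1.546)
t=4.000: state=(0.248, 1.301)
t=4.250: state=(0.304, 1.103)
t=4.500: state=(0.381, 0.946)
t=4.750: state=(0.487, 0.823)
t=5.000: state=(0.632, 0.731)
t=5.250: state=(0.828, 0.667)
t=5.500: state=(1.092, 0.633)
t=5.750: state=(1.445, 0.630)
t=6.000: state=(1.907, 0.671)
t=6.250: state=(2.491, 0.779)
t=6.500: state=(3.186, 1.004)
t=6.750: state=(3.897, 1.456)
t=6.960: state=(4.325, 2.155)
largest grid value and its neighbours: x(0.460)=4.39666, x(0.470)=4.39711, x(0.480)=4.39623
parabola through these three points peaks at t≈0.468 with x≈4.39712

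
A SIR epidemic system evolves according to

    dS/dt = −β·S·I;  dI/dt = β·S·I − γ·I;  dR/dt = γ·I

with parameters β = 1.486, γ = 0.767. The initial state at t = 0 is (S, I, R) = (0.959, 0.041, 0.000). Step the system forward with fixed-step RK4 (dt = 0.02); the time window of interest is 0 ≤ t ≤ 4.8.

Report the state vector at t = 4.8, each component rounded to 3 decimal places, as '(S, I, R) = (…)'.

t=0.000: state=(0.959, 0.041, 0.000)
step 1 (dt=0.02): k1=(-0.058, 0.027, 0.031), k2=(-0.059, 0.027, 0.032), k3=(-0.059, 0.027, 0.032), k4=(-0.059, 0.027, 0.032); state += dt/6·(k1+2k2+2k3+k4)
t=0.020: state=(0.958, 0.042, 0.001)
t=0.040: state=(0.957, 0.042, 0.001)
t=0.060: state=(0.955, 0.043, 0.002)
continuing one RK4 step at a time; state shown every 10 steps (Δt=0.2):
t=0.200: state=(0.947, 0.047, 0.007)
t=0.400: state=(0.933, 0.053, 0.014)
t=0.600: state=(0.917, 0.060, 0.023)
t=0.800: state=(0.900, 0.067, 0.033)
t=1.000: state=(0.881, 0.075, 0.044)
t=1.200: state=(0.861, 0.083, 0.056)
t=1.400: state=(0.839, 0.092, 0.069)
t=1.600: state=(0.815, 0.101, 0.084)
t=1.800: state=(0.790, 0.110, 0.100)
t=2.000: state=(0.763, 0.119, 0.118)
t=2.200: state=(0.736, 0.127, 0.137)
t=2.400: state=(0.708, 0.135, 0.157)
t=2.600: state=(0.679, 0.143, 0.178)
t=2.800: state=(0.650, 0.149, 0.201)
t=3.000: state=(0.621, 0.155, 0.224)
t=3.200: state=(0.593, 0.159, 0.248)
t=3.400: state=(0.565, 0.162, 0.273)
t=3.600: state=(0.539, 0.164, 0.298)
t=3.800: state=(0.513, 0.164, 0.323)
t=4.000: state=(0.489, 0.163, 0.348)
t=4.200: state=(0.466, 0.161, 0.373)
t=4.400: state=(0.444, 0.159, 0.397)
t=4.600: state=(0.424, 0.155, 0.421)
t=4.800: state=(0.405, 0.150, 0.445)

(S, I, R) = (0.405, 0.150, 0.445)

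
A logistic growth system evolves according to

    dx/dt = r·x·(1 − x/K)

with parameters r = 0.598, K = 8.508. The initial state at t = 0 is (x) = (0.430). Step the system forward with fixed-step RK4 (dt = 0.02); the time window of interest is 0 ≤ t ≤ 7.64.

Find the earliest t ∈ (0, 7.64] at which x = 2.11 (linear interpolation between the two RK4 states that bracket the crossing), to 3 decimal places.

t=0.000: state=(0.430)
step 1 (dt=0.02): k1=(0.244), k2=(0.245), k3=(0.245), k4=(0.247); state += dt/6·(k1+2k2+2k3+k4)
t=0.020: state=(0.435)
t=0.040: state=(0.440)
t=0.060: state=(0.445)
continuing one RK4 step at a time; state shown every 25 steps (Δt=0.5):
t=0.500: state=(0.570)
t=1.000: state=(0.751)
t=1.500: state=(0.982)
t=2.000: state=(1.273)
t=2.500: state=(1.632)
t=3.000: state=(2.063)
t=3.040: state=(2.101)
next step: t=3.060: state=(2.120) — x has crossed 2.11
linear interpolation between t=3.040 (2.10066) and t=3.060 (2.11964) → t≈3.050

t = 3.050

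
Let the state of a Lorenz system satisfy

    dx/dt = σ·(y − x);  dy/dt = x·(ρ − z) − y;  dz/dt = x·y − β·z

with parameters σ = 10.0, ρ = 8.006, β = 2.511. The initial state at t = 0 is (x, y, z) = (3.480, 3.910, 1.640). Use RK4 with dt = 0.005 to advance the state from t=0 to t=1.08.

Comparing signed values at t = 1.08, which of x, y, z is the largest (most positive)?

t=0.000: state=(3.480, 3.910, 1.640)
step 1 (dt=0.005): k1=(4.300, 18.244, 9.489), k2=(4.649, 18.184, 9.630), k3=(4.638, 18.188, 9.632), k4=(4.977, 18.132, 9.777); state += dt/6·(k1+2k2+2k3+k4)
t=0.005: state=(3.503, 4.001, 1.688)
t=0.010: state=(3.530, 4.091, 1.738)
t=0.015: state=(3.559, 4.181, 1.789)
continuing one RK4 step at a time; state shown every 10 steps (Δt=0.05):
t=0.050: state=(3.840, 4.801, 2.195)
t=0.100: state=(4.402, 5.658, 2.952)
t=0.150: state=(5.066, 6.434, 3.955)
t=0.200: state=(5.738, 7.024, 5.208)
t=0.250: state=(6.314, 7.292, 6.637)
t=0.300: state=(6.680, 7.136, 8.076)
t=0.350: state=(6.748, 6.553, 9.300)
t=0.400: state=(6.490, 5.669, 10.113)
t=0.450: state=(5.958, 4.690, 10.437)
t=0.500: state=(5.265, 3.802, 10.322)
t=0.550: state=(4.535, 3.110, 9.894)
t=0.600: state=(3.865, 2.631, 9.288)
t=0.650: state=(3.312, 2.337, 8.607)
t=0.700: state=(2.892, 2.184, 7.918)
t=0.750: state=(2.599, 2.133, 7.260)
t=0.800: state=(2.419, 2.157, 6.654)
t=0.850: state=(2.332, 2.240, 6.113)
t=0.900: state=(2.322, 2.373, 5.643)
t=0.950: state=(2.379, 2.551, 5.249)
t=1.000: state=(2.492, 2.773, 4.934)
t=1.050: state=(2.658, 3.039, 4.703)
t=1.080: state=(2.781, 3.219, 4.607)
compare at T: x=2.781, y=3.219, z=4.607

largest component: z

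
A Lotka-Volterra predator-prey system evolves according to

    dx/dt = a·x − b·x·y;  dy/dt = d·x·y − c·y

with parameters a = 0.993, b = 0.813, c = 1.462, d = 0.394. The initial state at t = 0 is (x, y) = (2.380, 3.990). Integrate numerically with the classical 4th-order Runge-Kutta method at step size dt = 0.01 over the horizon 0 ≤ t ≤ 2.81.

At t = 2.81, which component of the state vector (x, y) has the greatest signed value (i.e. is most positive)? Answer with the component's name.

largest component: x

t=0.000: state=(2.380, 3.990)
step 1 (dt=0.01): k1=(-5.357, -2.092), k2=(-5.277, -2.128), k3=(-5.277, -2.128), k4=(-5.198, -2.163); state += dt/6·(k1+2k2+2k3+k4)
t=0.010: state=(2.327, 3.969)
t=0.020: state=(2.276, 3.947)
t=0.030: state=(2.226, 3.924)
continuing one RK4 step at a time; state shown every 10 steps (Δt=0.1):
t=0.100: state=(1.918, 3.750)
t=0.200: state=(1.579, 3.470)
t=0.300: state=(1.331, 3.174)
t=0.400: state=(1.150, 2.879)
t=0.500: state=(1.016, 2.596)
t=0.600: state=(0.919, 2.330)
t=0.700: state=(0.848, 2.084)
t=0.800: state=(0.798, 1.860)
t=0.900: state=(0.764, 1.657)
t=1.000: state=(0.743, 1.475)
t=1.100: state=(0.733, 1.312)
t=1.200: state=(0.732, 1.166)
t=1.300: state=(0.739, 1.037)
t=1.400: state=(0.754, 0.923)
t=1.500: state=(0.776, 0.822)
t=1.600: state=(0.804, 0.732)
t=1.700: state=(0.840, 0.654)
t=1.800: state=(0.882, 0.584)
t=1.900: state=(0.931, 0.523)
t=2.000: state=(0.988, 0.469)
t=2.100: state=(1.052, 0.422)
t=2.200: state=(1.125, 0.381)
t=2.300: state=(1.206, 0.344)
t=2.400: state=(1.297, 0.313)
t=2.500: state=(1.398, 0.285)
t=2.600: state=(1.510, 0.261)
t=2.700: state=(1.634, 0.239)
t=2.800: state=(1.772, 0.221)
t=2.810: state=(1.786, 0.220)
compare at T: x=1.786, y=0.220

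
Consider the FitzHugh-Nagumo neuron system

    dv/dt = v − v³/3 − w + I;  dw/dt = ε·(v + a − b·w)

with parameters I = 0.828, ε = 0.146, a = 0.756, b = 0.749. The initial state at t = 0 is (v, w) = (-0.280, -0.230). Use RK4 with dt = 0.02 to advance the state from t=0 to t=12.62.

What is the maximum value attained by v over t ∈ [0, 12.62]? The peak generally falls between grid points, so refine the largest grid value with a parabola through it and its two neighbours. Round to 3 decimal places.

max v = 1.918

t=0.000: state=(-0.280, -0.230)
step 1 (dt=0.02): k1=(0.785, 0.095), k2=(0.792, 0.096), k3=(0.792, 0.096), k4=(0.798, 0.097); state += dt/6·(k1+2k2+2k3+k4)
t=0.020: state=(-0.264, -0.228)
t=0.040: state=(-0.248, -0.226)
t=0.060: state=(-0.232, -0.224)
continuing one RK4 step at a time; state shown every 25 steps (Δt=0.5):
t=0.500: state=(0.209, -0.168)
t=1.000: state=(0.918, -0.066)
t=1.500: state=(1.595, 0.083)
t=2.000: state=(1.880, 0.258)
t=2.500: state=(1.916, 0.433)
t=3.000: state=(1.878, 0.599)
t=3.500: state=(1.822, 0.752)
t=4.000: state=(1.761, 0.893)
t=4.500: state=(1.698, 1.022)
t=5.000: state=(1.633, 1.140)
t=5.500: state=(1.567, 1.247)
t=6.000: state=(1.499, 1.343)
t=6.500: state=(1.428, 1.429)
t=7.000: state=(1.355, 1.506)
t=7.500: state=(1.276, 1.573)
t=8.000: state=(1.193, 1.630)
t=8.500: state=(1.100, 1.679)
t=9.000: state=(0.997, 1.718)
t=9.500: state=(0.875, 1.747)
t=10.000: state=(0.725, 1.764)
t=10.500: state=(0.528, 1.769)
t=11.000: state=(0.246, 1.757)
t=11.500: state=(-0.187, 1.720)
t=12.000: state=(-0.835, 1.647)
t=12.500: state=(-1.508, 1.528)
t=12.620: state=(-1.624, 1.494)
largest grid value and its neighbours: v(2.360)=1.91785, v(2.380)=1.91797, v(2.400)=1.91794
parabola through these three points peaks at t≈2.387 with v≈1.91797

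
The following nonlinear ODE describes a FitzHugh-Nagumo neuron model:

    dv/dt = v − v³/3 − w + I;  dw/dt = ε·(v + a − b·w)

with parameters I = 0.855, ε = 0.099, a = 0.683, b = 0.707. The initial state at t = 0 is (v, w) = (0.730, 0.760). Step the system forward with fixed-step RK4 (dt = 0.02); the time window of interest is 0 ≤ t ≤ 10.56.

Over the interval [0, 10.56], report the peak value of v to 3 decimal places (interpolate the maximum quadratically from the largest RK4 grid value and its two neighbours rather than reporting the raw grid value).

max v = 1.616

t=0.000: state=(0.730, 0.760)
step 1 (dt=0.02): k1=(0.695, 0.087), k2=(0.698, 0.087), k3=(0.698, 0.087), k4=(0.700, 0.088); state += dt/6·(k1+2k2+2k3+k4)
t=0.020: state=(0.744, 0.762)
t=0.040: state=(0.758, 0.764)
t=0.060: state=(0.772, 0.765)
continuing one RK4 step at a time; state shown every 25 steps (Δt=0.5):
t=0.500: state=(1.090, 0.811)
t=1.000: state=(1.390, 0.878)
t=1.500: state=(1.556, 0.953)
t=2.000: state=(1.612, 1.031)
t=2.500: state=(1.611, 1.107)
t=3.000: state=(1.585, 1.180)
t=3.500: state=(1.547, 1.249)
t=4.000: state=(1.505, 1.313)
t=4.500: state=(1.459, 1.373)
t=5.000: state=(1.410, 1.429)
t=5.500: state=(1.360, 1.481)
t=6.000: state=(1.306, 1.528)
t=6.500: state=(1.250, 1.571)
t=7.000: state=(1.189, 1.609)
t=7.500: state=(1.124, 1.643)
t=8.000: state=(1.051, 1.673)
t=8.500: state=(0.969, 1.698)
t=9.000: state=(0.872, 1.717)
t=9.500: state=(0.754, 1.731)
t=10.000: state=(0.601, 1.738)
t=10.500: state=(0.389, 1.736)
t=10.560: state=(0.357, 1.735)
largest grid value and its neighbours: v(2.200)=1.61597, v(2.220)=1.61600, v(2.240)=1.61596
parabola through these three points peaks at t≈2.218 with v≈1.61600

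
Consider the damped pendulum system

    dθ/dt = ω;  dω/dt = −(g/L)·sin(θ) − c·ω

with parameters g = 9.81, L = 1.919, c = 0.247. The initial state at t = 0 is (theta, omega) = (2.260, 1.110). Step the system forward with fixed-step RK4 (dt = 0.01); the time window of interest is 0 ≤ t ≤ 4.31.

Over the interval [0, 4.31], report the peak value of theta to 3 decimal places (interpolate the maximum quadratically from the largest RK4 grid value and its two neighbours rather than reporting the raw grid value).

t=0.000: state=(2.260, 1.110)
step 1 (dt=0.01): k1=(1.110, -4.219), k2=(1.089, -4.196), k3=(1.089, -4.196), k4=(1.068, -4.173); state += dt/6·(k1+2k2+2k3+k4)
t=0.010: state=(2.271, 1.068)
t=0.020: state=(2.281, 1.027)
t=0.030: state=(2.291, 0.985)
continuing one RK4 step at a time; state shown every 20 steps (Δt=0.2):
t=0.200: state=(2.403, 0.344)
t=0.400: state=(2.403, -0.336)
t=0.600: state=(2.268, -1.031)
t=0.800: state=(1.984, -1.820)
t=1.000: state=(1.533, -2.702)
t=1.200: state=(0.909, -3.497)
t=1.400: state=(0.165, -3.829)
t=1.600: state=(-0.573, -3.438)
t=1.800: state=(-1.174, -2.508)
t=2.000: state=(-1.566, -1.412)
t=2.200: state=(-1.741, -0.353)
t=2.400: state=(-1.711, 0.647)
t=2.600: state=(-1.484, 1.611)
t=2.800: state=(-1.072, 2.485)
t=3.000: state=(-0.510, 3.070)
t=3.200: state=(0.119, 3.111)
t=3.400: state=(0.695, 2.561)
t=3.600: state=(1.119, 1.647)
t=3.800: state=(1.347, 0.623)
t=4.000: state=(1.370, -0.385)
t=4.200: state=(1.197, -1.326)
t=4.310: state=(1.025, -1.788)
largest grid value and its neighbours: theta(0.290)=2.41995, theta(0.300)=2.42011, theta(0.310)=2.41994
parabola through these three points peaks at t≈0.300 with theta≈2.42011

max theta = 2.420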